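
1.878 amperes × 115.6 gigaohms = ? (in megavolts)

1.878 × 115.6 × 10⁹ = 217.0968 × 10⁹ V

217096.8 megavolts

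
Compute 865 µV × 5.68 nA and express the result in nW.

865 × 10^-6 × 5.68 × 10^-9 = 4913.2 × 10^-15 W

0.0049132 nW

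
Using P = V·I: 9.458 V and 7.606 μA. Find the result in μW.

71.937548 μW

9.458 × 7.606 × 10^-6 = 71.937548 × 10^-6 W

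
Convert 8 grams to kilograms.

0.008 kilograms

(no prefix) = 10⁰, kilo = 10³; factor is 10⁻³.
8 × 10⁻³ = 0.008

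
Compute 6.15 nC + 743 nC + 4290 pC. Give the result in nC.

753.44 nC

In nC:
  6.15 nC → 6.15
  743 nC → 743
  4290 pC = 4290 × 10⁻³ nC = 4.29
Sum: 6.15 + 743 + 4.29 = 753.44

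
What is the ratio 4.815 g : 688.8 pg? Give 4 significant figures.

(4.815) / (688.8 × 10^-12) = 0.0069904 × 10^12

6990000000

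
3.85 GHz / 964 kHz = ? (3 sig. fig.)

(3.85e9) / (964e3) = 0.003994e6

3990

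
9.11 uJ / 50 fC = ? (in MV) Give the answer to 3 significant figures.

(9.11 × 10⁻⁶) / (50 × 10⁻¹⁵) = 0.1822 × 10⁹ V

182 MV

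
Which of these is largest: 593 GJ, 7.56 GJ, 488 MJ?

593 GJ

593 GJ = 593000000000 J
7.56 GJ = 7560000000 J
488 MJ = 488000000 J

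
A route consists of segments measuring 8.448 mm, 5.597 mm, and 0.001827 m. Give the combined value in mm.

15.872 mm

In mm:
  8.448 mm → 8.448
  5.597 mm → 5.597
  0.001827 m = 0.001827 × 10³ mm = 1.827
Sum: 8.448 + 5.597 + 1.827 = 15.872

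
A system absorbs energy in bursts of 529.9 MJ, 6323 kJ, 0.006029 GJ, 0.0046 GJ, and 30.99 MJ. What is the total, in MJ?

577.842 MJ

In MJ:
  529.9 MJ → 529.9
  6323 kJ = 6323 × 10^-3 MJ = 6.323
  0.006029 GJ = 0.006029 × 10^3 MJ = 6.029
  0.0046 GJ = 0.0046 × 10^3 MJ = 4.6
  30.99 MJ → 30.99
Sum: 529.9 + 6.323 + 6.029 + 4.6 + 30.99 = 577.842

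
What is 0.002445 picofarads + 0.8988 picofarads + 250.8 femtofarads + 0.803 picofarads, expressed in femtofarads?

In femtofarads:
  0.002445 picofarads = 0.002445 × 10^3 femtofarads = 2.445
  0.8988 picofarads = 0.8988 × 10^3 femtofarads = 898.8
  250.8 femtofarads → 250.8
  0.803 picofarads = 0.803 × 10^3 femtofarads = 803
Sum: 2.445 + 898.8 + 250.8 + 803 = 1955.045

1955.045 femtofarads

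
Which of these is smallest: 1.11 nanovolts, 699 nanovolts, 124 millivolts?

1.11 nanovolts = 0.00000000111 volts
699 nanovolts = 0.000000699 volts
124 millivolts = 0.124 volts

1.11 nanovolts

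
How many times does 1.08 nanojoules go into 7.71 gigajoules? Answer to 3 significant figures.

7140000000000000000

(7.71 × 10⁹) / (1.08 × 10⁻⁹) = 7.139 × 10¹⁸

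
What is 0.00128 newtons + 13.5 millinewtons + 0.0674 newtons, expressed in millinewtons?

In millinewtons:
  0.00128 newtons = 0.00128 × 10³ millinewtons = 1.28
  13.5 millinewtons → 13.5
  0.0674 newtons = 0.0674 × 10³ millinewtons = 67.4
Sum: 1.28 + 13.5 + 67.4 = 82.18

82.18 millinewtons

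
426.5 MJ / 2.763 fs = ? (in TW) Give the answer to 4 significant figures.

154400000000 TW

(426.5e6) / (2.763e-15) = 154.361e21 W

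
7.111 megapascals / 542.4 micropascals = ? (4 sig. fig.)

(7.111 × 10^6) / (542.4 × 10^-6) = 0.01311 × 10^12

13110000000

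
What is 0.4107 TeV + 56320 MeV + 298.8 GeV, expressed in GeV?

In GeV:
  0.4107 TeV = 0.4107 × 10³ GeV = 410.7
  56320 MeV = 56320 × 10⁻³ GeV = 56.32
  298.8 GeV → 298.8
Sum: 410.7 + 56.32 + 298.8 = 765.82

765.82 GeV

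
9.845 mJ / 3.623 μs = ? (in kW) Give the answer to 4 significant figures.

(9.845 × 10⁻³) / (3.623 × 10⁻⁶) = 2.71736 × 10³ W

2.717 kW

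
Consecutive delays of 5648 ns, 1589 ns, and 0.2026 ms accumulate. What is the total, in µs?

In µs:
  5648 ns = 5648e-3 µs = 5.648
  1589 ns = 1589e-3 µs = 1.589
  0.2026 ms = 0.2026e3 µs = 202.6
Sum: 5.648 + 1.589 + 202.6 = 209.837

209.837 µs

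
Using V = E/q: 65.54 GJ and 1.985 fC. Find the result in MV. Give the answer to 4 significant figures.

33020000000000000000 MV

(65.54e9) / (1.985e-15) = 33.0176e24 V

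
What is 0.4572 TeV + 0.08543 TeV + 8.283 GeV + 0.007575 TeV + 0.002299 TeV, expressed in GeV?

560.787 GeV

In GeV:
  0.4572 TeV = 0.4572 × 10³ GeV = 457.2
  0.08543 TeV = 0.08543 × 10³ GeV = 85.43
  8.283 GeV → 8.283
  0.007575 TeV = 0.007575 × 10³ GeV = 7.575
  0.002299 TeV = 0.002299 × 10³ GeV = 2.299
Sum: 457.2 + 85.43 + 8.283 + 7.575 + 2.299 = 560.787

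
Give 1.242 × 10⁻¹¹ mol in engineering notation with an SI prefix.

12.42 pmol

= 12.42 × 10⁻¹² mol; 10⁻¹² is pico.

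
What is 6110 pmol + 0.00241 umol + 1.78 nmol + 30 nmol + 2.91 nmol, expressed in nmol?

43.21 nmol

In nmol:
  6110 pmol = 6110 × 10⁻³ nmol = 6.11
  0.00241 umol = 0.00241 × 10³ nmol = 2.41
  1.78 nmol → 1.78
  30 nmol → 30
  2.91 nmol → 2.91
Sum: 6.11 + 2.41 + 1.78 + 30 + 2.91 = 43.21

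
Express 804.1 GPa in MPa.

804100 MPa

giga = 1e9, mega = 1e6; factor is 1e3.
804.1 × 1e3 = 804100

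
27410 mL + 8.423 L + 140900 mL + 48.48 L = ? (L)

In L:
  27410 mL = 27410 × 10^-3 L = 27.41
  8.423 L → 8.423
  140900 mL = 140900 × 10^-3 L = 140.9
  48.48 L → 48.48
Sum: 27.41 + 8.423 + 140.9 + 48.48 = 225.213

225.213 L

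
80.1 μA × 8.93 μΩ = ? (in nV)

80.1 × 10⁻⁶ × 8.93 × 10⁻⁶ = 715.293 × 10⁻¹² V

0.715293 nV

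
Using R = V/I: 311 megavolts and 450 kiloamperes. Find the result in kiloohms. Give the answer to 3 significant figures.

(311 × 10^6) / (450 × 10^3) = 0.69111 × 10^3 Ω

0.691 kiloohms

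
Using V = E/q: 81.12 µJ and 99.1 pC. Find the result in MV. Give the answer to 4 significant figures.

(81.12e-6) / (99.1e-12) = 0.818567e6 V

0.8186 MV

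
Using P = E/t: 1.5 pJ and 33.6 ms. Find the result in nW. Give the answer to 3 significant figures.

(1.5e-12) / (33.6e-3) = 0.044643e-9 W

0.0446 nW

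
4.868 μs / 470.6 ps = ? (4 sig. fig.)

(4.868 × 10⁻⁶) / (470.6 × 10⁻¹²) = 0.010344 × 10⁶

10340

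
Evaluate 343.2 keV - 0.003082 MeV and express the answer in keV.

In keV:
  343.2 keV → 343.2
  0.003082 MeV = 0.003082 × 10^3 keV = 3.082
Difference: 343.2 - 3.082 = 340.118

340.118 keV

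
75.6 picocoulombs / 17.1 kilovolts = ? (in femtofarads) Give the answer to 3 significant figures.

4.42 femtofarads

(75.6 × 10^-12) / (17.1 × 10^3) = 4.4211 × 10^-15 F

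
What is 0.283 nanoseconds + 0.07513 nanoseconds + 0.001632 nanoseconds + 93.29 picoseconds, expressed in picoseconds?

In picoseconds:
  0.283 nanoseconds = 0.283 × 10^3 picoseconds = 283
  0.07513 nanoseconds = 0.07513 × 10^3 picoseconds = 75.13
  0.001632 nanoseconds = 0.001632 × 10^3 picoseconds = 1.632
  93.29 picoseconds → 93.29
Sum: 283 + 75.13 + 1.632 + 93.29 = 453.052

453.052 picoseconds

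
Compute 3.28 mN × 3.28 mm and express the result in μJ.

3.28 × 10^-3 × 3.28 × 10^-3 = 10.7584 × 10^-6 J

10.7584 μJ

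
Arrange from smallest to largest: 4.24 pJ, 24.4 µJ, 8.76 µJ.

4.24 pJ < 8.76 µJ < 24.4 µJ

4.24 pJ = 0.00000000000424 J
24.4 µJ = 0.0000244 J
8.76 µJ = 0.00000876 J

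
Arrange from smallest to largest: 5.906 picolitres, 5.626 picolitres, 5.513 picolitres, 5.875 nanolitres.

5.906 picolitres = 0.000000000005906 litres
5.626 picolitres = 0.000000000005626 litres
5.513 picolitres = 0.000000000005513 litres
5.875 nanolitres = 0.000000005875 litres

5.513 picolitres < 5.626 picolitres < 5.906 picolitres < 5.875 nanolitres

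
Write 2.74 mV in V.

0.00274 V

milli = 1e-3, (no prefix) = 1e0; factor is 1e-3.
2.74 × 1e-3 = 0.00274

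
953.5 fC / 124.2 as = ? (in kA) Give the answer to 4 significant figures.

7.677 kA

(953.5e-15) / (124.2e-18) = 7.67713e3 A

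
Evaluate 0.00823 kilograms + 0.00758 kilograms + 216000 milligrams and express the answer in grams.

231.81 grams

In grams:
  0.00823 kilograms = 0.00823e3 grams = 8.23
  0.00758 kilograms = 0.00758e3 grams = 7.58
  216000 milligrams = 216000e-3 grams = 216
Sum: 8.23 + 7.58 + 216 = 231.81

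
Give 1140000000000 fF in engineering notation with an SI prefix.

= 1.14 × 10⁻³ F; 10⁻³ is milli.

1.14 mF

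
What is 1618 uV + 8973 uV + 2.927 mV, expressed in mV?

In mV:
  1618 uV = 1618 × 10⁻³ mV = 1.618
  8973 uV = 8973 × 10⁻³ mV = 8.973
  2.927 mV → 2.927
Sum: 1.618 + 8.973 + 2.927 = 13.518

13.518 mV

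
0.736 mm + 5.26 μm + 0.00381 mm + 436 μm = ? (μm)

1181.07 μm

In μm:
  0.736 mm = 0.736 × 10^3 μm = 736
  5.26 μm → 5.26
  0.00381 mm = 0.00381 × 10^3 μm = 3.81
  436 μm → 436
Sum: 736 + 5.26 + 3.81 + 436 = 1181.07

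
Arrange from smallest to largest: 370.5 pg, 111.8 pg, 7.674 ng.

370.5 pg = 0.0000000003705 g
111.8 pg = 0.0000000001118 g
7.674 ng = 0.000000007674 g

111.8 pg < 370.5 pg < 7.674 ng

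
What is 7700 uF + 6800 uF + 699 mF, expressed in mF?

In mF:
  7700 uF = 7700 × 10⁻³ mF = 7.7
  6800 uF = 6800 × 10⁻³ mF = 6.8
  699 mF → 699
Sum: 7.7 + 6.8 + 699 = 713.5

713.5 mF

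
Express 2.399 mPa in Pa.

milli = 10^-3, (no prefix) = 10^0; factor is 10^-3.
2.399 × 10^-3 = 0.002399

0.002399 Pa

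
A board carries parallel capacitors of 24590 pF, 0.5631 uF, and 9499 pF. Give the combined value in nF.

597.189 nF

In nF:
  24590 pF = 24590 × 10^-3 nF = 24.59
  0.5631 uF = 0.5631 × 10^3 nF = 563.1
  9499 pF = 9499 × 10^-3 nF = 9.499
Sum: 24.59 + 563.1 + 9.499 = 597.189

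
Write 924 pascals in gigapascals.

0.000000924 gigapascals

(no prefix) = 1e0, giga = 1e9; factor is 1e-9.
924 × 1e-9 = 0.000000924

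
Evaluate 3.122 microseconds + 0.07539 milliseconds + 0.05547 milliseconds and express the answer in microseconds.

133.982 microseconds

In microseconds:
  3.122 microseconds → 3.122
  0.07539 milliseconds = 0.07539 × 10³ microseconds = 75.39
  0.05547 milliseconds = 0.05547 × 10³ microseconds = 55.47
Sum: 3.122 + 75.39 + 55.47 = 133.982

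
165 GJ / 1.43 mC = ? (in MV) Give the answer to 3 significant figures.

(165 × 10^9) / (1.43 × 10^-3) = 115.38 × 10^12 V

115000000 MV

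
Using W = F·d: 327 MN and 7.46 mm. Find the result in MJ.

327 × 10^6 × 7.46 × 10^-3 = 2439.42 × 10^3 J

2.43942 MJ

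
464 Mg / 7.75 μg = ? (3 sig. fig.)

59900000000000

(464e6) / (7.75e-6) = 59.87e12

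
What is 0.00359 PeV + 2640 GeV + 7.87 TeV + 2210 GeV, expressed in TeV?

16.31 TeV

In TeV:
  0.00359 PeV = 0.00359 × 10^3 TeV = 3.59
  2640 GeV = 2640 × 10^-3 TeV = 2.64
  7.87 TeV → 7.87
  2210 GeV = 2210 × 10^-3 TeV = 2.21
Sum: 3.59 + 2.64 + 7.87 + 2.21 = 16.31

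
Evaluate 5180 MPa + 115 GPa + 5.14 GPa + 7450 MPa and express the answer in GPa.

In GPa:
  5180 MPa = 5180 × 10⁻³ GPa = 5.18
  115 GPa → 115
  5.14 GPa → 5.14
  7450 MPa = 7450 × 10⁻³ GPa = 7.45
Sum: 5.18 + 115 + 5.14 + 7.45 = 132.77

132.77 GPa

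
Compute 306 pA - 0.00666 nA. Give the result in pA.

299.34 pA

In pA:
  306 pA → 306
  0.00666 nA = 0.00666 × 10³ pA = 6.66
Difference: 306 - 6.66 = 299.34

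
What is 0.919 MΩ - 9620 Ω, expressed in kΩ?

909.38 kΩ

In kΩ:
  0.919 MΩ = 0.919 × 10^3 kΩ = 919
  9620 Ω = 9620 × 10^-3 kΩ = 9.62
Difference: 919 - 9.62 = 909.38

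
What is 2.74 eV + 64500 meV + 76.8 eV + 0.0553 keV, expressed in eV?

In eV:
  2.74 eV → 2.74
  64500 meV = 64500 × 10^-3 eV = 64.5
  76.8 eV → 76.8
  0.0553 keV = 0.0553 × 10^3 eV = 55.3
Sum: 2.74 + 64.5 + 76.8 + 55.3 = 199.34

199.34 eV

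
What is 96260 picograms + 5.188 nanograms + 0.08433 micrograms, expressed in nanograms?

185.778 nanograms

In nanograms:
  96260 picograms = 96260 × 10⁻³ nanograms = 96.26
  5.188 nanograms → 5.188
  0.08433 micrograms = 0.08433 × 10³ nanograms = 84.33
Sum: 96.26 + 5.188 + 84.33 = 185.778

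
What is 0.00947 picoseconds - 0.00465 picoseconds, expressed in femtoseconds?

In femtoseconds:
  0.00947 picoseconds = 0.00947e3 femtoseconds = 9.47
  0.00465 picoseconds = 0.00465e3 femtoseconds = 4.65
Difference: 9.47 - 4.65 = 4.82

4.82 femtoseconds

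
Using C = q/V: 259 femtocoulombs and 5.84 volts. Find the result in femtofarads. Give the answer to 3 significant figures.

44.3 femtofarads

(259 × 10⁻¹⁵) / (5.84) = 44.349 × 10⁻¹⁵ F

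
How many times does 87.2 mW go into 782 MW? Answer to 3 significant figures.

8970000000

(782 × 10⁶) / (87.2 × 10⁻³) = 8.968 × 10⁹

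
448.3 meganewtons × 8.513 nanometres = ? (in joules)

448.3e6 × 8.513e-9 = 3816.3779e-3 J

3.8163779 joules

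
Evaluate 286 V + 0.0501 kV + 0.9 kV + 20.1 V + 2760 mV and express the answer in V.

In V:
  286 V → 286
  0.0501 kV = 0.0501 × 10^3 V = 50.1
  0.9 kV = 0.9 × 10^3 V = 900
  20.1 V → 20.1
  2760 mV = 2760 × 10^-3 V = 2.76
Sum: 286 + 50.1 + 900 + 20.1 + 2.76 = 1258.96

1258.96 V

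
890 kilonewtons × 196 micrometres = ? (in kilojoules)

0.17444 kilojoules

890 × 10^3 × 196 × 10^-6 = 174440 × 10^-3 J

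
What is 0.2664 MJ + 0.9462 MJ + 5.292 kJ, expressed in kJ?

In kJ:
  0.2664 MJ = 0.2664 × 10³ kJ = 266.4
  0.9462 MJ = 0.9462 × 10³ kJ = 946.2
  5.292 kJ → 5.292
Sum: 266.4 + 946.2 + 5.292 = 1217.892

1217.892 kJ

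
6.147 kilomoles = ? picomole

kilo = 1e3, pico = 1e-12; factor is 1e15.
6.147 × 1e15 = 6147000000000000

6147000000000000 picomoles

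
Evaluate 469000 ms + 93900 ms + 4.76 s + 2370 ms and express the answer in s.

570.03 s

In s:
  469000 ms = 469000 × 10⁻³ s = 469
  93900 ms = 93900 × 10⁻³ s = 93.9
  4.76 s → 4.76
  2370 ms = 2370 × 10⁻³ s = 2.37
Sum: 469 + 93.9 + 4.76 + 2.37 = 570.03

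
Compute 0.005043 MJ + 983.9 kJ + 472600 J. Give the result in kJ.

In kJ:
  0.005043 MJ = 0.005043 × 10³ kJ = 5.043
  983.9 kJ → 983.9
  472600 J = 472600 × 10⁻³ kJ = 472.6
Sum: 5.043 + 983.9 + 472.6 = 1461.543

1461.543 kJ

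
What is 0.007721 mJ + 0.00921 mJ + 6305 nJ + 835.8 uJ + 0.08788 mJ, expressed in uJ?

In uJ:
  0.007721 mJ = 0.007721 × 10³ uJ = 7.721
  0.00921 mJ = 0.00921 × 10³ uJ = 9.21
  6305 nJ = 6305 × 10⁻³ uJ = 6.305
  835.8 uJ → 835.8
  0.08788 mJ = 0.08788 × 10³ uJ = 87.88
Sum: 7.721 + 9.21 + 6.305 + 835.8 + 87.88 = 946.916

946.916 uJ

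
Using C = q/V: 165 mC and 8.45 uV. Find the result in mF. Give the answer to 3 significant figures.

19500000 mF

(165 × 10⁻³) / (8.45 × 10⁻⁶) = 19.527 × 10³ F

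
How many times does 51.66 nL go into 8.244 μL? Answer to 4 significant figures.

159.6

(8.244e-6) / (51.66e-9) = 0.15958e3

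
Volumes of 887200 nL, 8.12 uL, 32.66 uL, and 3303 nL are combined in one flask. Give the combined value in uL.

In uL:
  887200 nL = 887200e-3 uL = 887.2
  8.12 uL → 8.12
  32.66 uL → 32.66
  3303 nL = 3303e-3 uL = 3.303
Sum: 887.2 + 8.12 + 32.66 + 3.303 = 931.283

931.283 uL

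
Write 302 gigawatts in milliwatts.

302000000000000 milliwatts

giga = 10⁹, milli = 10⁻³; factor is 10¹².
302 × 10¹² = 302000000000000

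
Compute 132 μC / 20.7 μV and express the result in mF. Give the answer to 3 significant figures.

6380 mF

(132 × 10⁻⁶) / (20.7 × 10⁻⁶) = 6.3768 F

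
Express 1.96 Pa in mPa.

(no prefix) = 1e0, milli = 1e-3; factor is 1e3.
1.96 × 1e3 = 1960

1960 mPa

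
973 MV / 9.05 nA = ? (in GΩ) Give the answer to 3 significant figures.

(973 × 10⁶) / (9.05 × 10⁻⁹) = 107.51 × 10¹⁵ Ω

108000000 GΩ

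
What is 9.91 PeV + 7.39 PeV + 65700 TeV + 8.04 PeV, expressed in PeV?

In PeV:
  9.91 PeV → 9.91
  7.39 PeV → 7.39
  65700 TeV = 65700 × 10⁻³ PeV = 65.7
  8.04 PeV → 8.04
Sum: 9.91 + 7.39 + 65.7 + 8.04 = 91.04

91.04 PeV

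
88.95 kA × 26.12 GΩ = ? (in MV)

2323374000 MV

88.95 × 10³ × 26.12 × 10⁹ = 2323.374 × 10¹² V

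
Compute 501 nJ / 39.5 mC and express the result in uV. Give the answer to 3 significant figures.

12.7 uV

(501 × 10^-9) / (39.5 × 10^-3) = 12.684 × 10^-6 V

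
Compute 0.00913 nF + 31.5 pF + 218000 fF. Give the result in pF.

258.63 pF

In pF:
  0.00913 nF = 0.00913e3 pF = 9.13
  31.5 pF → 31.5
  218000 fF = 218000e-3 pF = 218
Sum: 9.13 + 31.5 + 218 = 258.63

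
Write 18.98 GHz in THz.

giga = 1e9, tera = 1e12; factor is 1e-3.
18.98 × 1e-3 = 0.01898

0.01898 THz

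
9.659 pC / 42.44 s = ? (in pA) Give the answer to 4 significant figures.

(9.659e-12) / (42.44) = 0.227592e-12 A

0.2276 pA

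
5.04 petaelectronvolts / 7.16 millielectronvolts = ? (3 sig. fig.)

(5.04e15) / (7.16e-3) = 0.7039e18

704000000000000000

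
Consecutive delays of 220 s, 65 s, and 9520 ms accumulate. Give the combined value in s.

In s:
  220 s → 220
  65 s → 65
  9520 ms = 9520e-3 s = 9.52
Sum: 220 + 65 + 9.52 = 294.52

294.52 s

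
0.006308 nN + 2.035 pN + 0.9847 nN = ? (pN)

In pN:
  0.006308 nN = 0.006308 × 10^3 pN = 6.308
  2.035 pN → 2.035
  0.9847 nN = 0.9847 × 10^3 pN = 984.7
Sum: 6.308 + 2.035 + 984.7 = 993.043

993.043 pN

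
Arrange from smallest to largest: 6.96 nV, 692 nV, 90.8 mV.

6.96 nV < 692 nV < 90.8 mV

6.96 nV = 0.00000000696 V
692 nV = 0.000000692 V
90.8 mV = 0.0908 V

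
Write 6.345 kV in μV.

6345000000 μV

kilo = 10^3, micro = 10^-6; factor is 10^9.
6.345 × 10^9 = 6345000000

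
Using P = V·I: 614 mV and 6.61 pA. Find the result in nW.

614e-3 × 6.61e-12 = 4058.54e-15 W

0.00405854 nW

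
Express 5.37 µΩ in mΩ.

0.00537 mΩ

micro = 1e-6, milli = 1e-3; factor is 1e-3.
5.37 × 1e-3 = 0.00537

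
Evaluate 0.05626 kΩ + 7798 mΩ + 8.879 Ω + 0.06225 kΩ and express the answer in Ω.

In Ω:
  0.05626 kΩ = 0.05626 × 10³ Ω = 56.26
  7798 mΩ = 7798 × 10⁻³ Ω = 7.798
  8.879 Ω → 8.879
  0.06225 kΩ = 0.06225 × 10³ Ω = 62.25
Sum: 56.26 + 7.798 + 8.879 + 62.25 = 135.187

135.187 Ω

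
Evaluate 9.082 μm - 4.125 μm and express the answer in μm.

4.957 μm

In μm:
  9.082 μm → 9.082
  4.125 μm → 4.125
Difference: 9.082 - 4.125 = 4.957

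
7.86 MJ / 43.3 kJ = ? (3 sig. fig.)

182

(7.86e6) / (43.3e3) = 0.1815e3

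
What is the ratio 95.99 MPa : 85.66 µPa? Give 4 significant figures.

(95.99e6) / (85.66e-6) = 1.1206e12

1121000000000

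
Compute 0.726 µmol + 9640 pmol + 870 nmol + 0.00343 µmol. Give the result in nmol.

1609.07 nmol

In nmol:
  0.726 µmol = 0.726 × 10³ nmol = 726
  9640 pmol = 9640 × 10⁻³ nmol = 9.64
  870 nmol → 870
  0.00343 µmol = 0.00343 × 10³ nmol = 3.43
Sum: 726 + 9.64 + 870 + 3.43 = 1609.07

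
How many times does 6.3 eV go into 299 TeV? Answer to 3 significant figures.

(299 × 10^12) / (6.3) = 47.46 × 10^12

47500000000000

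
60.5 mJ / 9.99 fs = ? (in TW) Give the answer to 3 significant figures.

6.06 TW

(60.5e-3) / (9.99e-15) = 6.0561e12 W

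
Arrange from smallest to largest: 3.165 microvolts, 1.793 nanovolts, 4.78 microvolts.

3.165 microvolts = 0.000003165 volts
1.793 nanovolts = 0.000000001793 volts
4.78 microvolts = 0.00000478 volts

1.793 nanovolts < 3.165 microvolts < 4.78 microvolts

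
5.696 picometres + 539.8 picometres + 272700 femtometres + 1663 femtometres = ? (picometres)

In picometres:
  5.696 picometres → 5.696
  539.8 picometres → 539.8
  272700 femtometres = 272700 × 10⁻³ picometres = 272.7
  1663 femtometres = 1663 × 10⁻³ picometres = 1.663
Sum: 5.696 + 539.8 + 272.7 + 1.663 = 819.859

819.859 picometres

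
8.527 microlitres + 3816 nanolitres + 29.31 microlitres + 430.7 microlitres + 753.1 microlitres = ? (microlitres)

In microlitres:
  8.527 microlitres → 8.527
  3816 nanolitres = 3816e-3 microlitres = 3.816
  29.31 microlitres → 29.31
  430.7 microlitres → 430.7
  753.1 microlitres → 753.1
Sum: 8.527 + 3.816 + 29.31 + 430.7 + 753.1 = 1225.453

1225.453 microlitres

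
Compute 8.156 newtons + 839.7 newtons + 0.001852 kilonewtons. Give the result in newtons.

In newtons:
  8.156 newtons → 8.156
  839.7 newtons → 839.7
  0.001852 kilonewtons = 0.001852e3 newtons = 1.852
Sum: 8.156 + 839.7 + 1.852 = 849.708

849.708 newtons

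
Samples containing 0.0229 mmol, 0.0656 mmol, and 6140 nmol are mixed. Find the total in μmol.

94.64 μmol

In μmol:
  0.0229 mmol = 0.0229 × 10^3 μmol = 22.9
  0.0656 mmol = 0.0656 × 10^3 μmol = 65.6
  6140 nmol = 6140 × 10^-3 μmol = 6.14
Sum: 22.9 + 65.6 + 6.14 = 94.64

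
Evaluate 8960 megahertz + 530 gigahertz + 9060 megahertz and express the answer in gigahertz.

548.02 gigahertz

In gigahertz:
  8960 megahertz = 8960 × 10⁻³ gigahertz = 8.96
  530 gigahertz → 530
  9060 megahertz = 9060 × 10⁻³ gigahertz = 9.06
Sum: 8.96 + 530 + 9.06 = 548.02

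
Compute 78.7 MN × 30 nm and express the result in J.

2.361 J

78.7 × 10⁶ × 30 × 10⁻⁹ = 2361 × 10⁻³ J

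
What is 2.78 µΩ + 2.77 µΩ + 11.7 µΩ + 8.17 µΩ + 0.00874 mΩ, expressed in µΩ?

In µΩ:
  2.78 µΩ → 2.78
  2.77 µΩ → 2.77
  11.7 µΩ → 11.7
  8.17 µΩ → 8.17
  0.00874 mΩ = 0.00874 × 10^3 µΩ = 8.74
Sum: 2.78 + 2.77 + 11.7 + 8.17 + 8.74 = 34.16

34.16 µΩ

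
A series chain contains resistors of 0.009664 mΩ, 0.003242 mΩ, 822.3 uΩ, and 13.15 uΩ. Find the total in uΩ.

In uΩ:
  0.009664 mΩ = 0.009664e3 uΩ = 9.664
  0.003242 mΩ = 0.003242e3 uΩ = 3.242
  822.3 uΩ → 822.3
  13.15 uΩ → 13.15
Sum: 9.664 + 3.242 + 822.3 + 13.15 = 848.356

848.356 uΩ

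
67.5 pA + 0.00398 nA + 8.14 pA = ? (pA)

79.62 pA

In pA:
  67.5 pA → 67.5
  0.00398 nA = 0.00398 × 10³ pA = 3.98
  8.14 pA → 8.14
Sum: 67.5 + 3.98 + 8.14 = 79.62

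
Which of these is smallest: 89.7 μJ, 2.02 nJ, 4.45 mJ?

2.02 nJ

89.7 μJ = 0.0000897 J
2.02 nJ = 0.00000000202 J
4.45 mJ = 0.00445 J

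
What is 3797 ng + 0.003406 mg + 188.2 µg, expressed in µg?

In µg:
  3797 ng = 3797e-3 µg = 3.797
  0.003406 mg = 0.003406e3 µg = 3.406
  188.2 µg → 188.2
Sum: 3.797 + 3.406 + 188.2 = 195.403

195.403 µg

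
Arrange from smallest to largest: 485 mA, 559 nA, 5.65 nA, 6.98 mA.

5.65 nA < 559 nA < 6.98 mA < 485 mA

485 mA = 0.485 A
559 nA = 0.000000559 A
5.65 nA = 0.00000000565 A
6.98 mA = 0.00698 A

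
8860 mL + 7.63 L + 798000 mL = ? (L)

In L:
  8860 mL = 8860e-3 L = 8.86
  7.63 L → 7.63
  798000 mL = 798000e-3 L = 798
Sum: 8.86 + 7.63 + 798 = 814.49

814.49 L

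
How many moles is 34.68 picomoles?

0.00000000003468 moles

pico = 10⁻¹², (no prefix) = 10⁰; factor is 10⁻¹².
34.68 × 10⁻¹² = 0.00000000003468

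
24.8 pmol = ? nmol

0.0248 nmol

pico = 10⁻¹², nano = 10⁻⁹; factor is 10⁻³.
24.8 × 10⁻³ = 0.0248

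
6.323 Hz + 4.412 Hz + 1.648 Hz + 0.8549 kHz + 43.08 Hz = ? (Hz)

910.363 Hz

In Hz:
  6.323 Hz → 6.323
  4.412 Hz → 4.412
  1.648 Hz → 1.648
  0.8549 kHz = 0.8549e3 Hz = 854.9
  43.08 Hz → 43.08
Sum: 6.323 + 4.412 + 1.648 + 854.9 + 43.08 = 910.363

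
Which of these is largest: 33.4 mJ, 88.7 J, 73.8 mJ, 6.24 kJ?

6.24 kJ

33.4 mJ = 0.0334 J
88.7 J = 88.7 J
73.8 mJ = 0.0738 J
6.24 kJ = 6240 J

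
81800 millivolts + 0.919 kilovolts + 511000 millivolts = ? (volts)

1511.8 volts

In volts:
  81800 millivolts = 81800 × 10⁻³ volts = 81.8
  0.919 kilovolts = 0.919 × 10³ volts = 919
  511000 millivolts = 511000 × 10⁻³ volts = 511
Sum: 81.8 + 919 + 511 = 1511.8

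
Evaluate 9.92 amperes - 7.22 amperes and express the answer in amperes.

In amperes:
  9.92 amperes → 9.92
  7.22 amperes → 7.22
Difference: 9.92 - 7.22 = 2.7

2.7 amperes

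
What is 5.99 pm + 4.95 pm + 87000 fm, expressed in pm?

In pm:
  5.99 pm → 5.99
  4.95 pm → 4.95
  87000 fm = 87000 × 10⁻³ pm = 87
Sum: 5.99 + 4.95 + 87 = 97.94

97.94 pm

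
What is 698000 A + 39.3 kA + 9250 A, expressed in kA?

746.55 kA

In kA:
  698000 A = 698000 × 10^-3 kA = 698
  39.3 kA → 39.3
  9250 A = 9250 × 10^-3 kA = 9.25
Sum: 698 + 39.3 + 9.25 = 746.55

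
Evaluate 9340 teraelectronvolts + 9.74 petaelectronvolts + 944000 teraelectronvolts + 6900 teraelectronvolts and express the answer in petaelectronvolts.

969.98 petaelectronvolts

In petaelectronvolts:
  9340 teraelectronvolts = 9340e-3 petaelectronvolts = 9.34
  9.74 petaelectronvolts → 9.74
  944000 teraelectronvolts = 944000e-3 petaelectronvolts = 944
  6900 teraelectronvolts = 6900e-3 petaelectronvolts = 6.9
Sum: 9.34 + 9.74 + 944 + 6.9 = 969.98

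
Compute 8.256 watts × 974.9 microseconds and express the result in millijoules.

8.0487744 millijoules

8.256 × 974.9 × 10^-6 = 8048.7744 × 10^-6 J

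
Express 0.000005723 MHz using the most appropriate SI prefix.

5.723 Hz

= 5.723 Hz; mantissa already in [1, 1000).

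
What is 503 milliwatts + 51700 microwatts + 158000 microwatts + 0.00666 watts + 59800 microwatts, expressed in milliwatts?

In milliwatts:
  503 milliwatts → 503
  51700 microwatts = 51700 × 10⁻³ milliwatts = 51.7
  158000 microwatts = 158000 × 10⁻³ milliwatts = 158
  0.00666 watts = 0.00666 × 10³ milliwatts = 6.66
  59800 microwatts = 59800 × 10⁻³ milliwatts = 59.8
Sum: 503 + 51.7 + 158 + 6.66 + 59.8 = 779.16

779.16 milliwatts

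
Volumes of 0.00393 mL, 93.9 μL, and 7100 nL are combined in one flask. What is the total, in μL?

104.93 μL

In μL:
  0.00393 mL = 0.00393 × 10^3 μL = 3.93
  93.9 μL → 93.9
  7100 nL = 7100 × 10^-3 μL = 7.1
Sum: 3.93 + 93.9 + 7.1 = 104.93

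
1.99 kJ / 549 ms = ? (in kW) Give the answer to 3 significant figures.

3.62 kW

(1.99e3) / (549e-3) = 0.0036248e6 W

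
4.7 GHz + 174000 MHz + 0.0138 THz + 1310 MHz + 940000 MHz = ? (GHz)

In GHz:
  4.7 GHz → 4.7
  174000 MHz = 174000e-3 GHz = 174
  0.0138 THz = 0.0138e3 GHz = 13.8
  1310 MHz = 1310e-3 GHz = 1.31
  940000 MHz = 940000e-3 GHz = 940
Sum: 4.7 + 174 + 13.8 + 1.31 + 940 = 1133.81

1133.81 GHz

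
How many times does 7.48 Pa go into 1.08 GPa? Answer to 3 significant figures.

144000000

(1.08 × 10^9) / (7.48) = 0.1444 × 10^9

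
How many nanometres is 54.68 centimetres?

centi = 10^-2, nano = 10^-9; factor is 10^7.
54.68 × 10^7 = 546800000

546800000 nanometres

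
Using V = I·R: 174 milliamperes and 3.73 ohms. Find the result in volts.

0.64902 volts

174 × 10⁻³ × 3.73 = 649.02 × 10⁻³ V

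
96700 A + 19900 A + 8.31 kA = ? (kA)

In kA:
  96700 A = 96700 × 10^-3 kA = 96.7
  19900 A = 19900 × 10^-3 kA = 19.9
  8.31 kA → 8.31
Sum: 96.7 + 19.9 + 8.31 = 124.91

124.91 kA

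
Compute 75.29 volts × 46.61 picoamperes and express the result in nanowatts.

75.29 × 46.61 × 10⁻¹² = 3509.2669 × 10⁻¹² W

3.5092669 nanowatts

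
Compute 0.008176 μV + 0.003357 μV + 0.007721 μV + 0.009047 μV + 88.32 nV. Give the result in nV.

116.621 nV

In nV:
  0.008176 μV = 0.008176 × 10³ nV = 8.176
  0.003357 μV = 0.003357 × 10³ nV = 3.357
  0.007721 μV = 0.007721 × 10³ nV = 7.721
  0.009047 μV = 0.009047 × 10³ nV = 9.047
  88.32 nV → 88.32
Sum: 8.176 + 3.357 + 7.721 + 9.047 + 88.32 = 116.621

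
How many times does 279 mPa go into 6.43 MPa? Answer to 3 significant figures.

(6.43e6) / (279e-3) = 0.02305e9

23000000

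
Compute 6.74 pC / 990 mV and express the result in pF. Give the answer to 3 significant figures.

(6.74 × 10⁻¹²) / (990 × 10⁻³) = 0.0068081 × 10⁻⁹ F

6.81 pF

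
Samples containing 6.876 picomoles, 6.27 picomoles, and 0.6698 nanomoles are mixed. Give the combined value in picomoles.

In picomoles:
  6.876 picomoles → 6.876
  6.27 picomoles → 6.27
  0.6698 nanomoles = 0.6698e3 picomoles = 669.8
Sum: 6.876 + 6.27 + 669.8 = 682.946

682.946 picomoles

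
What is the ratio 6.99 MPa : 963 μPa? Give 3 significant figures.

7260000000

(6.99e6) / (963e-6) = 0.007259e12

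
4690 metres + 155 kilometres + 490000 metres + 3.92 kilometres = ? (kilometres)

653.61 kilometres

In kilometres:
  4690 metres = 4690 × 10⁻³ kilometres = 4.69
  155 kilometres → 155
  490000 metres = 490000 × 10⁻³ kilometres = 490
  3.92 kilometres → 3.92
Sum: 4.69 + 155 + 490 + 3.92 = 653.61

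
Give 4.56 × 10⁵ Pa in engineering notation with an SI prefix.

= 456 × 10³ Pa; 10³ is kilo.

456 kPa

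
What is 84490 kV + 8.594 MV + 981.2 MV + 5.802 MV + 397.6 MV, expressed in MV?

1477.686 MV

In MV:
  84490 kV = 84490e-3 MV = 84.49
  8.594 MV → 8.594
  981.2 MV → 981.2
  5.802 MV → 5.802
  397.6 MV → 397.6
Sum: 84.49 + 8.594 + 981.2 + 5.802 + 397.6 = 1477.686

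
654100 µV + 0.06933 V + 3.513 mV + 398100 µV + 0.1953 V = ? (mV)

In mV:
  654100 µV = 654100 × 10^-3 mV = 654.1
  0.06933 V = 0.06933 × 10^3 mV = 69.33
  3.513 mV → 3.513
  398100 µV = 398100 × 10^-3 mV = 398.1
  0.1953 V = 0.1953 × 10^3 mV = 195.3
Sum: 654.1 + 69.33 + 3.513 + 398.1 + 195.3 = 1320.343

1320.343 mV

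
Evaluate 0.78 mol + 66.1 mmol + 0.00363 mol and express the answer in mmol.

849.73 mmol

In mmol:
  0.78 mol = 0.78 × 10³ mmol = 780
  66.1 mmol → 66.1
  0.00363 mol = 0.00363 × 10³ mmol = 3.63
Sum: 780 + 66.1 + 3.63 = 849.73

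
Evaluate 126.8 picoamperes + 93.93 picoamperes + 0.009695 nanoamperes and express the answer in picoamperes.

In picoamperes:
  126.8 picoamperes → 126.8
  93.93 picoamperes → 93.93
  0.009695 nanoamperes = 0.009695 × 10^3 picoamperes = 9.695
Sum: 126.8 + 93.93 + 9.695 = 230.425

230.425 picoamperes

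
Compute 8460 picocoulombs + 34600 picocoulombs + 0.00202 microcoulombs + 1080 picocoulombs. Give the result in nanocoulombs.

In nanocoulombs:
  8460 picocoulombs = 8460 × 10⁻³ nanocoulombs = 8.46
  34600 picocoulombs = 34600 × 10⁻³ nanocoulombs = 34.6
  0.00202 microcoulombs = 0.00202 × 10³ nanocoulombs = 2.02
  1080 picocoulombs = 1080 × 10⁻³ nanocoulombs = 1.08
Sum: 8.46 + 34.6 + 2.02 + 1.08 = 46.16

46.16 nanocoulombs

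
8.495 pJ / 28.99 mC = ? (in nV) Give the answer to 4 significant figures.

0.2930 nV

(8.495e-12) / (28.99e-3) = 0.293032e-9 V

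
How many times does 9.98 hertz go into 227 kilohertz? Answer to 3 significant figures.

(227e3) / (9.98) = 22.75e3

22700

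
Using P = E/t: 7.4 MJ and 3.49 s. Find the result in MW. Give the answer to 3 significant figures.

2.12 MW

(7.4e6) / (3.49) = 2.1203e6 W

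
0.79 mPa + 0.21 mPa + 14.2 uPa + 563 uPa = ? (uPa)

In uPa:
  0.79 mPa = 0.79 × 10³ uPa = 790
  0.21 mPa = 0.21 × 10³ uPa = 210
  14.2 uPa → 14.2
  563 uPa → 563
Sum: 790 + 210 + 14.2 + 563 = 1577.2

1577.2 uPa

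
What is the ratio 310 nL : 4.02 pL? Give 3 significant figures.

77100

(310 × 10^-9) / (4.02 × 10^-12) = 77.11 × 10^3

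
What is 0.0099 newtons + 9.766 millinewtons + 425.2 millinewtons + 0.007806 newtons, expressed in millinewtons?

In millinewtons:
  0.0099 newtons = 0.0099e3 millinewtons = 9.9
  9.766 millinewtons → 9.766
  425.2 millinewtons → 425.2
  0.007806 newtons = 0.007806e3 millinewtons = 7.806
Sum: 9.9 + 9.766 + 425.2 + 7.806 = 452.672

452.672 millinewtons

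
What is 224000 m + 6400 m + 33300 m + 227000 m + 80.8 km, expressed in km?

571.5 km

In km:
  224000 m = 224000 × 10^-3 km = 224
  6400 m = 6400 × 10^-3 km = 6.4
  33300 m = 33300 × 10^-3 km = 33.3
  227000 m = 227000 × 10^-3 km = 227
  80.8 km → 80.8
Sum: 224 + 6.4 + 33.3 + 227 + 80.8 = 571.5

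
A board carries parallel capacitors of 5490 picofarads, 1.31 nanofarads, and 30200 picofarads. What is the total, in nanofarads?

37 nanofarads

In nanofarads:
  5490 picofarads = 5490e-3 nanofarads = 5.49
  1.31 nanofarads → 1.31
  30200 picofarads = 30200e-3 nanofarads = 30.2
Sum: 5.49 + 1.31 + 30.2 = 37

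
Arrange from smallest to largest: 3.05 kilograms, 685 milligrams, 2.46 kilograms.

3.05 kilograms = 3050 grams
685 milligrams = 0.685 grams
2.46 kilograms = 2460 grams

685 milligrams < 2.46 kilograms < 3.05 kilograms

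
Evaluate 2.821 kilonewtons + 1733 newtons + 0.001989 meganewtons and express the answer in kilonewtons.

In kilonewtons:
  2.821 kilonewtons → 2.821
  1733 newtons = 1733e-3 kilonewtons = 1.733
  0.001989 meganewtons = 0.001989e3 kilonewtons = 1.989
Sum: 2.821 + 1.733 + 1.989 = 6.543

6.543 kilonewtons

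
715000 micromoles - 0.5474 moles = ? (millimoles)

In millimoles:
  715000 micromoles = 715000e-3 millimoles = 715
  0.5474 moles = 0.5474e3 millimoles = 547.4
Difference: 715 - 547.4 = 167.6

167.6 millimoles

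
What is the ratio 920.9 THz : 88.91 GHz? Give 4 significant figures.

(920.9 × 10^12) / (88.91 × 10^9) = 10.358 × 10^3

10360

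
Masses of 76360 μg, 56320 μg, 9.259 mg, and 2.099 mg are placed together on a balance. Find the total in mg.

In mg:
  76360 μg = 76360 × 10⁻³ mg = 76.36
  56320 μg = 56320 × 10⁻³ mg = 56.32
  9.259 mg → 9.259
  2.099 mg → 2.099
Sum: 76.36 + 56.32 + 9.259 + 2.099 = 144.038

144.038 mg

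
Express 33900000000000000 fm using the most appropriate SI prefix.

= 33.9 m; mantissa already in [1, 1000).

33.9 m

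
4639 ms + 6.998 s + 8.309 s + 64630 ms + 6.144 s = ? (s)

90.72 s

In s:
  4639 ms = 4639 × 10⁻³ s = 4.639
  6.998 s → 6.998
  8.309 s → 8.309
  64630 ms = 64630 × 10⁻³ s = 64.63
  6.144 s → 6.144
Sum: 4.639 + 6.998 + 8.309 + 64.63 + 6.144 = 90.72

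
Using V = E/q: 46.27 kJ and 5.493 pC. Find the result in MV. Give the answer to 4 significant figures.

8423000000 MV

(46.27e3) / (5.493e-12) = 8.42345e15 V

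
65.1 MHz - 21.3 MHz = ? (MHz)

43.8 MHz

In MHz:
  65.1 MHz → 65.1
  21.3 MHz → 21.3
Difference: 65.1 - 21.3 = 43.8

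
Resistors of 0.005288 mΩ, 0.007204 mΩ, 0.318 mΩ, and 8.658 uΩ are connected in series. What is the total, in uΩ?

339.15 uΩ

In uΩ:
  0.005288 mΩ = 0.005288e3 uΩ = 5.288
  0.007204 mΩ = 0.007204e3 uΩ = 7.204
  0.318 mΩ = 0.318e3 uΩ = 318
  8.658 uΩ → 8.658
Sum: 5.288 + 7.204 + 318 + 8.658 = 339.15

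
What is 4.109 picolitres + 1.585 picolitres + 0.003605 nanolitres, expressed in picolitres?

In picolitres:
  4.109 picolitres → 4.109
  1.585 picolitres → 1.585
  0.003605 nanolitres = 0.003605 × 10³ picolitres = 3.605
Sum: 4.109 + 1.585 + 3.605 = 9.299

9.299 picolitres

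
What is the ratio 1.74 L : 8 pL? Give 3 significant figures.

218000000000

(1.74) / (8e-12) = 0.2175e12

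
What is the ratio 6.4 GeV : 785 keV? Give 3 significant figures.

8150

(6.4 × 10^9) / (785 × 10^3) = 0.008153 × 10^6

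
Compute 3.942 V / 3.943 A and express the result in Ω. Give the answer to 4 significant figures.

(3.942) / (3.943) = 0.999746 Ω

0.9997 Ω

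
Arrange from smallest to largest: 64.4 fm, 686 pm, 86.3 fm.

64.4 fm = 0.0000000000000644 m
686 pm = 0.000000000686 m
86.3 fm = 0.0000000000000863 m

64.4 fm < 86.3 fm < 686 pm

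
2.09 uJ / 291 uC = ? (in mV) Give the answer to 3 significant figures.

7.18 mV

(2.09e-6) / (291e-6) = 0.0071821 V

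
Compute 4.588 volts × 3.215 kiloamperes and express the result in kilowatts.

14.75042 kilowatts

4.588 × 3.215 × 10^3 = 14.75042 × 10^3 W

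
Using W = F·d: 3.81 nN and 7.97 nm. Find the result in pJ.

3.81 × 10^-9 × 7.97 × 10^-9 = 30.3657 × 10^-18 J

0.0000303657 pJ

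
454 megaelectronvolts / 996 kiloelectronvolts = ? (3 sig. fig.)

456

(454 × 10⁶) / (996 × 10³) = 0.4558 × 10³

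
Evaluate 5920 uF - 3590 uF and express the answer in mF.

In mF:
  5920 uF = 5920e-3 mF = 5.92
  3590 uF = 3590e-3 mF = 3.59
Difference: 5.92 - 3.59 = 2.33

2.33 mF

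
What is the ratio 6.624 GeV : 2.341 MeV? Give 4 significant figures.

(6.624e9) / (2.341e6) = 2.8296e3

2830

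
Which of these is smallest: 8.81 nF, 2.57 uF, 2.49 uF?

8.81 nF = 0.00000000881 F
2.57 uF = 0.00000257 F
2.49 uF = 0.00000249 F

8.81 nF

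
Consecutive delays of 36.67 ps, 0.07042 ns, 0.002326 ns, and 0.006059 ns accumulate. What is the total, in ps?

In ps:
  36.67 ps → 36.67
  0.07042 ns = 0.07042e3 ps = 70.42
  0.002326 ns = 0.002326e3 ps = 2.326
  0.006059 ns = 0.006059e3 ps = 6.059
Sum: 36.67 + 70.42 + 2.326 + 6.059 = 115.475

115.475 ps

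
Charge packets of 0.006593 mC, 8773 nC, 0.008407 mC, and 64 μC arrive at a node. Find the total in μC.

87.773 μC

In μC:
  0.006593 mC = 0.006593 × 10^3 μC = 6.593
  8773 nC = 8773 × 10^-3 μC = 8.773
  0.008407 mC = 0.008407 × 10^3 μC = 8.407
  64 μC → 64
Sum: 6.593 + 8.773 + 8.407 + 64 = 87.773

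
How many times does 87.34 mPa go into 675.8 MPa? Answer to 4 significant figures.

(675.8 × 10⁶) / (87.34 × 10⁻³) = 7.7376 × 10⁹

7738000000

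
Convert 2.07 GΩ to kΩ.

giga = 10⁹, kilo = 10³; factor is 10⁶.
2.07 × 10⁶ = 2070000

2070000 kΩ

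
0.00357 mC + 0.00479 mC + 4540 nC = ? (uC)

12.9 uC

In uC:
  0.00357 mC = 0.00357 × 10^3 uC = 3.57
  0.00479 mC = 0.00479 × 10^3 uC = 4.79
  4540 nC = 4540 × 10^-3 uC = 4.54
Sum: 3.57 + 4.79 + 4.54 = 12.9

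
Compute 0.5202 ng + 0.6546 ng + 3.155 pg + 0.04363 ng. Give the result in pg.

1221.585 pg

In pg:
  0.5202 ng = 0.5202e3 pg = 520.2
  0.6546 ng = 0.6546e3 pg = 654.6
  3.155 pg → 3.155
  0.04363 ng = 0.04363e3 pg = 43.63
Sum: 520.2 + 654.6 + 3.155 + 43.63 = 1221.585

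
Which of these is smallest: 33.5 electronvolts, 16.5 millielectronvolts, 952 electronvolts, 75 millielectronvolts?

33.5 electronvolts = 33.5 electronvolts
16.5 millielectronvolts = 0.0165 electronvolts
952 electronvolts = 952 electronvolts
75 millielectronvolts = 0.075 electronvolts

16.5 millielectronvolts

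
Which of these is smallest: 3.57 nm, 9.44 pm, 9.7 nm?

3.57 nm = 0.00000000357 m
9.44 pm = 0.00000000000944 m
9.7 nm = 0.0000000097 m

9.44 pm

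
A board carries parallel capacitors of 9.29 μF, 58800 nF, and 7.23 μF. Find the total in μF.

In μF:
  9.29 μF → 9.29
  58800 nF = 58800e-3 μF = 58.8
  7.23 μF → 7.23
Sum: 9.29 + 58.8 + 7.23 = 75.32

75.32 μF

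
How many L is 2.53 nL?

nano = 1e-9, (no prefix) = 1e0; factor is 1e-9.
2.53 × 1e-9 = 0.00000000253

0.00000000253 L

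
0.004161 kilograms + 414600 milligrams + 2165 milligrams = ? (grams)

In grams:
  0.004161 kilograms = 0.004161 × 10³ grams = 4.161
  414600 milligrams = 414600 × 10⁻³ grams = 414.6
  2165 milligrams = 2165 × 10⁻³ grams = 2.165
Sum: 4.161 + 414.6 + 2.165 = 420.926

420.926 grams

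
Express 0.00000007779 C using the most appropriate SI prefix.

= 77.79 × 10⁻⁹ C; 10⁻⁹ is nano.

77.79 nC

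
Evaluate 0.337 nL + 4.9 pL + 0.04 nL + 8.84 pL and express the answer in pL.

In pL:
  0.337 nL = 0.337e3 pL = 337
  4.9 pL → 4.9
  0.04 nL = 0.04e3 pL = 40
  8.84 pL → 8.84
Sum: 337 + 4.9 + 40 + 8.84 = 390.74

390.74 pL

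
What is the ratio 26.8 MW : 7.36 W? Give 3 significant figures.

(26.8e6) / (7.36) = 3.641e6

3640000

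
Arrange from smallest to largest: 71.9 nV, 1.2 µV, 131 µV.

71.9 nV < 1.2 µV < 131 µV

71.9 nV = 0.0000000719 V
1.2 µV = 0.0000012 V
131 µV = 0.000131 V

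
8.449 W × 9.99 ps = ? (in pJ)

84.40551 pJ

8.449 × 9.99e-12 = 84.40551e-12 J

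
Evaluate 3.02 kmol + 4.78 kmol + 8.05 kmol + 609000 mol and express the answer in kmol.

In kmol:
  3.02 kmol → 3.02
  4.78 kmol → 4.78
  8.05 kmol → 8.05
  609000 mol = 609000 × 10^-3 kmol = 609
Sum: 3.02 + 4.78 + 8.05 + 609 = 624.85

624.85 kmol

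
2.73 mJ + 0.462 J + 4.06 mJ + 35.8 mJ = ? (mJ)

In mJ:
  2.73 mJ → 2.73
  0.462 J = 0.462 × 10^3 mJ = 462
  4.06 mJ → 4.06
  35.8 mJ → 35.8
Sum: 2.73 + 462 + 4.06 + 35.8 = 504.59

504.59 mJ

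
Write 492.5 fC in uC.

0.0000004925 uC

femto = 1e-15, micro = 1e-6; factor is 1e-9.
492.5 × 1e-9 = 0.0000004925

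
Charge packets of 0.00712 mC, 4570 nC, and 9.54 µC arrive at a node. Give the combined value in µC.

21.23 µC

In µC:
  0.00712 mC = 0.00712 × 10³ µC = 7.12
  4570 nC = 4570 × 10⁻³ µC = 4.57
  9.54 µC → 9.54
Sum: 7.12 + 4.57 + 9.54 = 21.23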